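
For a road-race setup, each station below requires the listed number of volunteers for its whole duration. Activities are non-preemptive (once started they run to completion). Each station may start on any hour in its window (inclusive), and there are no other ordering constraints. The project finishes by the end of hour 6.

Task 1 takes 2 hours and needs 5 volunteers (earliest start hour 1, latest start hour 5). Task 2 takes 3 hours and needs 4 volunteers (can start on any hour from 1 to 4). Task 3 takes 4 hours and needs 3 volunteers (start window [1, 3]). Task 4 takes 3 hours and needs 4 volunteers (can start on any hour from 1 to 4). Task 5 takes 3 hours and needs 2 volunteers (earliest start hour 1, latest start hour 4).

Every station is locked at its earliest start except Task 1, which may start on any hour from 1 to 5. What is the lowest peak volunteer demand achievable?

13

Task 1@1: h1:18  h2:18  h3:13  h4:3  h5:0  h6:0 → peak 18
Task 1@2: h1:13  h2:18  h3:18  h4:3  h5:0  h6:0 → peak 18
Task 1@3: h1:13  h2:13  h3:18  h4:8  h5:0  h6:0 → peak 18
Task 1@4: h1:13  h2:13  h3:13  h4:8  h5:5  h6:0 → peak 13
Task 1@5: h1:13  h2:13  h3:13  h4:3  h5:5  h6:5 → peak 13
Best is Task 1@4, peak 13.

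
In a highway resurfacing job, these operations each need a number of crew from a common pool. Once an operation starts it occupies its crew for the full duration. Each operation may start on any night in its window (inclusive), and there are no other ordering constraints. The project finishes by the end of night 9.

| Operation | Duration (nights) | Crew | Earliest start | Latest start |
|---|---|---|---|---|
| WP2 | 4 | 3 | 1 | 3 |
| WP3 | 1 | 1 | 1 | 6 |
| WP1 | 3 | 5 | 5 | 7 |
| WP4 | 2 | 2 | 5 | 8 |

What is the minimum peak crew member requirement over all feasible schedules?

Early-start (WP2@1, WP3@1, WP1@5, WP4@5) gives peak 7: n1:4  n2:3  n3:3  n4:3  n5:7  n6:7  n7:5  n8:0  n9:0.
Shift WP4→8.
Schedule WP2@1, WP3@1, WP1@5, WP4@8: n1:4  n2:3  n3:3  n4:3  n5:5  n6:5  n7:5  n8:2  n9:2 — peak 5.

5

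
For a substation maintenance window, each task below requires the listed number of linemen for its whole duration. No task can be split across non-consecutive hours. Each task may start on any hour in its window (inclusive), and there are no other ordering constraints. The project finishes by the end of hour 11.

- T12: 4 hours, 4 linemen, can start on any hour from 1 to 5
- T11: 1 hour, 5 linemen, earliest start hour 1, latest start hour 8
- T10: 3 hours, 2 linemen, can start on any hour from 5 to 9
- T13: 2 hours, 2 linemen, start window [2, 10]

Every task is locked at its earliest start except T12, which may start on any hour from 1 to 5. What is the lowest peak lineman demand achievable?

T12@1: h1:9  h2:6  h3:6  h4:4  h5:2  h6:2  h7:2  h8:0  h9:0  h10:0  h11:0 → peak 9
T12@2: h1:5  h2:6  h3:6  h4:4  h5:6  h6:2  h7:2  h8:0  h9:0  h10:0  h11:0 → peak 6
T12@3: h1:5  h2:2  h3:6  h4:4  h5:6  h6:6  h7:2  h8:0  h9:0  h10:0  h11:0 → peak 6
T12@4: h1:5  h2:2  h3:2  h4:4  h5:6  h6:6  h7:6  h8:0  h9:0  h10:0  h11:0 → peak 6
T12@5: h1:5  h2:2  h3:2  h4:0  h5:6  h6:6  h7:6  h8:4  h9:0  h10:0  h11:0 → peak 6
Best is T12@2, peak 6.

6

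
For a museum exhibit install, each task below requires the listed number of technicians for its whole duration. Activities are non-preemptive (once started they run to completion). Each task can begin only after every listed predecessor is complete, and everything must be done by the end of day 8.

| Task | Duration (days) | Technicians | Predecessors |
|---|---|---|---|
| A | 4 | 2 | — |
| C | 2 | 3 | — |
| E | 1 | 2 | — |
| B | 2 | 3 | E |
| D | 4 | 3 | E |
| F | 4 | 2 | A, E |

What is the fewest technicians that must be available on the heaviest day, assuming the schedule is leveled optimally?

7

Early-start (A@1, C@1, E@1, B@2, D@2, F@5) gives peak 11: d1:7  d2:11  d3:8  d4:5  d5:5  d6:2  d7:2  d8:2.
Shift B→3, D→5.
Schedule A@1, C@1, E@1, B@3, D@5, F@5: d1:7  d2:5  d3:5  d4:5  d5:5  d6:5  d7:5  d8:5 — peak 7.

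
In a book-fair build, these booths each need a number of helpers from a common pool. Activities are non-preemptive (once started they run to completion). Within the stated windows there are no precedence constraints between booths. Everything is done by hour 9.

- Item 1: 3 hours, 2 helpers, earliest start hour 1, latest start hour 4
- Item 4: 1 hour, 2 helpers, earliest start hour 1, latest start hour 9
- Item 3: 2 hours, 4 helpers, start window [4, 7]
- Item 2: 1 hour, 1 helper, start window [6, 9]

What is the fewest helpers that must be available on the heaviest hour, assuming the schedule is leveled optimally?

4

Schedule Item 1@1, Item 4@1, Item 3@4, Item 2@6: h1:4  h2:2  h3:2  h4:4  h5:4  h6:1  h7:0  h8:0  h9:0 — peak 4.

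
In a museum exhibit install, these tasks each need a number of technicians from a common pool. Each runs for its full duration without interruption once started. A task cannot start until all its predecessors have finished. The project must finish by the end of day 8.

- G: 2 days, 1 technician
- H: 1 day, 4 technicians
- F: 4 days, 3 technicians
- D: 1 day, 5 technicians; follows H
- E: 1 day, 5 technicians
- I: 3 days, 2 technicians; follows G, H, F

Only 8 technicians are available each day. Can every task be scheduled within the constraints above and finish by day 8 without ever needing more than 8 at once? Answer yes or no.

yes

Schedule G@1, H@1, F@2, D@6, E@7, I@6: d1:5  d2:4  d3:3  d4:3  d5:3  d6:7  d7:7  d8:2 — peak 7 ≤ 8.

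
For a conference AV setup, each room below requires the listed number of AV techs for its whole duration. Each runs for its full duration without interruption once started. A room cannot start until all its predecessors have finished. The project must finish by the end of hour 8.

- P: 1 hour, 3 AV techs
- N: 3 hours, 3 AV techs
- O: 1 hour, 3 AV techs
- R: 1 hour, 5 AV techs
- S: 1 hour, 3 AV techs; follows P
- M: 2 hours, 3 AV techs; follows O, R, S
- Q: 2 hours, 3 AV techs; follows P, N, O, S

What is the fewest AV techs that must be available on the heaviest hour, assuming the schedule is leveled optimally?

6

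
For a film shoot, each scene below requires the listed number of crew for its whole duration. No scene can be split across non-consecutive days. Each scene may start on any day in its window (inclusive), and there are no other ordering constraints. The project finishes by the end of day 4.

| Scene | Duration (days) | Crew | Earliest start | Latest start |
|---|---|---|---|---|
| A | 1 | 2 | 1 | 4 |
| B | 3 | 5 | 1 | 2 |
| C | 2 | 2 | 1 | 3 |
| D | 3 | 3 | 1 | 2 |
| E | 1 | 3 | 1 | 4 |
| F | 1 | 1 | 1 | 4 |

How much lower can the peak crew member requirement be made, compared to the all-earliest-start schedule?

6

Early-start peak: d1:16  d2:10  d3:8  d4:0 ⇒ 16.
Leveled (A@1, B@1, C@1, D@2, E@4, F@1): d1:10  d2:10  d3:8  d4:6 ⇒ 10.
Reduction 16 − 10 = 6.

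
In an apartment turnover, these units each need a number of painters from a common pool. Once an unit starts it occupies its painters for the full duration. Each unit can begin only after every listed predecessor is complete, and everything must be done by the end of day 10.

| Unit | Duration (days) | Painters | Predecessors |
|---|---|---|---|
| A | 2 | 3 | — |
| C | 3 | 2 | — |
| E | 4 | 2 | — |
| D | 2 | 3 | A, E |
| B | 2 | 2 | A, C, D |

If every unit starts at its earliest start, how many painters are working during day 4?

2

At early start, day 4 has: E.
Demand: 2 = 2.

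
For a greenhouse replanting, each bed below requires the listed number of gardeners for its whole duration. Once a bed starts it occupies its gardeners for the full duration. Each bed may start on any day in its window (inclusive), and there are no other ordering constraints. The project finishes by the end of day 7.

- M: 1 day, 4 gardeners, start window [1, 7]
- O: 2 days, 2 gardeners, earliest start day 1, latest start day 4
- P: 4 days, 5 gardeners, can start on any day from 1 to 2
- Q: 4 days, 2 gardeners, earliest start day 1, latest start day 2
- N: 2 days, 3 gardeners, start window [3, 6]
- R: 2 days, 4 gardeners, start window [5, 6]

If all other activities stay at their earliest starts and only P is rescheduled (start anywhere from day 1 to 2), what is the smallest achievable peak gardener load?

P@1: d1:13  d2:9  d3:10  d4:10  d5:4  d6:4  d7:0 → peak 13
P@2: d1:8  d2:9  d3:10  d4:10  d5:9  d6:4  d7:0 → peak 10
Best is P@2, peak 10.

10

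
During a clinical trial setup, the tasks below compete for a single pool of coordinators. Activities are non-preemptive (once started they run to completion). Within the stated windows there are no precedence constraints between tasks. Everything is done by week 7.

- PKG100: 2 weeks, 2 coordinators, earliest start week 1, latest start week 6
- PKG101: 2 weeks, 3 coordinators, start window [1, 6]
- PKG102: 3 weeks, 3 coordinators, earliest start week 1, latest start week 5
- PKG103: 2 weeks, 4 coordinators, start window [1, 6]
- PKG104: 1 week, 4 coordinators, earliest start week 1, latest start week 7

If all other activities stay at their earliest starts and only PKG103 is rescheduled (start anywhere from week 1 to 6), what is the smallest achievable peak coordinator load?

12

PKG103@1: w1:16  w2:12  w3:3  w4:0  w5:0  w6:0  w7:0 → peak 16
PKG103@2: w1:12  w2:12  w3:7  w4:0  w5:0  w6:0  w7:0 → peak 12
PKG103@3: w1:12  w2:8  w3:7  w4:4  w5:0  w6:0  w7:0 → peak 12
PKG103@4: w1:12  w2:8  w3:3  w4:4  w5:4  w6:0  w7:0 → peak 12
PKG103@5: w1:12  w2:8  w3:3  w4:0  w5:4  w6:4  w7:0 → peak 12
PKG103@6: w1:12  w2:8  w3:3  w4:0  w5:0  w6:4  w7:4 → peak 12
Best is PKG103@2, peak 12.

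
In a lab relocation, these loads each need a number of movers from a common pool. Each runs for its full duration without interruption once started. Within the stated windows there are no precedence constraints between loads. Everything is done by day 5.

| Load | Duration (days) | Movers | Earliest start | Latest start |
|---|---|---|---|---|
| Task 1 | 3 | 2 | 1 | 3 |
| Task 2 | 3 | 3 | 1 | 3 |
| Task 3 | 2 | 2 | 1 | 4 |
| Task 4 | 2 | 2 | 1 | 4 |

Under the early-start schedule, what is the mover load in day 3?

At early start, day 3 has: Task 1, Task 2.
Demand: 2 + 3 = 5.

5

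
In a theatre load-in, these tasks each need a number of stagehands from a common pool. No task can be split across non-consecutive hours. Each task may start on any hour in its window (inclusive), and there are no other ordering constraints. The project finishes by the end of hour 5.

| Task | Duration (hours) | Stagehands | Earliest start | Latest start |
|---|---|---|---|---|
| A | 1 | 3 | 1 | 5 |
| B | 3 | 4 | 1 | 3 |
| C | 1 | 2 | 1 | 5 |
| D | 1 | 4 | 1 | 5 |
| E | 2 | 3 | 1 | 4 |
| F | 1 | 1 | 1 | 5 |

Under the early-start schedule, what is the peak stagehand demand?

17

Early-start schedule: A@1, B@1, C@1, D@1, E@1, F@1.
Load per hour: hour 1: 17, hour 2: 7, hour 3: 4, hour 4: 0, hour 5: 0.
Peak is 17.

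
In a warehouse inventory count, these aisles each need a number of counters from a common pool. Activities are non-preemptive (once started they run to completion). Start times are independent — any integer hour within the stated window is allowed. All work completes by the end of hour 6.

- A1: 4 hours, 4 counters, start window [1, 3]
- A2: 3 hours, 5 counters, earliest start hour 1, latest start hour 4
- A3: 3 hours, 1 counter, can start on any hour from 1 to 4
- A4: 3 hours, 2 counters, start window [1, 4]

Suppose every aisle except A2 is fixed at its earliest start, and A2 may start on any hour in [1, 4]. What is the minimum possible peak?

9

A2@1: h1:12  h2:12  h3:12  h4:4  h5:0  h6:0 → peak 12
A2@2: h1:7  h2:12  h3:12  h4:9  h5:0  h6:0 → peak 12
A2@3: h1:7  h2:7  h3:12  h4:9  h5:5  h6:0 → peak 12
A2@4: h1:7  h2:7  h3:7  h4:9  h5:5  h6:5 → peak 9
Best is A2@4, peak 9.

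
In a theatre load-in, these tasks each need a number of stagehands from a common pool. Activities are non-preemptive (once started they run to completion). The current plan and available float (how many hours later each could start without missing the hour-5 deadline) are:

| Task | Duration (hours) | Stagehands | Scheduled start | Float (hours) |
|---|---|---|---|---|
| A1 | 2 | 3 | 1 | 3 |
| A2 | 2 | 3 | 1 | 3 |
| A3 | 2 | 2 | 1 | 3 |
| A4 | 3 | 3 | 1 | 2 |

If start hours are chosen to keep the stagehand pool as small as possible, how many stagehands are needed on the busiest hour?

6

Early-start (A1@1, A2@1, A3@1, A4@1) gives peak 11: h1:11  h2:11  h3:3  h4:0  h5:0.
Shift A3→3, A4→3.
Schedule A1@1, A2@1, A3@3, A4@3: h1:6  h2:6  h3:5  h4:5  h5:3 — peak 6.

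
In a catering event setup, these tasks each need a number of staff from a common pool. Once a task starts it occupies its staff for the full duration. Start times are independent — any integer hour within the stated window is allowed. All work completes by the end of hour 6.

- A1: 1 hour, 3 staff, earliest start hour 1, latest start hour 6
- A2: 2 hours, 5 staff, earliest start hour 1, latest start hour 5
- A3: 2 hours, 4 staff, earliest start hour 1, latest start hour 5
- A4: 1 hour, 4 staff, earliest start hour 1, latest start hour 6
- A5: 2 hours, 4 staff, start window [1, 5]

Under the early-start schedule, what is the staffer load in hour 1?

At early start, hour 1 has: A1, A2, A3, A4, A5.
Demand: 3 + 5 + 4 + 4 + 4 = 20.

20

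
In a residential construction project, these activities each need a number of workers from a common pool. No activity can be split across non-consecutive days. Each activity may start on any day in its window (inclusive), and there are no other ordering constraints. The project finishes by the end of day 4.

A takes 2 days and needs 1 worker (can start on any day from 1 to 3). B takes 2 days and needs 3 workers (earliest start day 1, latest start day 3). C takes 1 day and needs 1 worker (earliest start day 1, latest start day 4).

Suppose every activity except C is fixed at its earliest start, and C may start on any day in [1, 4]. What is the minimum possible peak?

4

C@1: d1:5  d2:4  d3:0  d4:0 → peak 5
C@2: d1:4  d2:5  d3:0  d4:0 → peak 5
C@3: d1:4  d2:4  d3:1  d4:0 → peak 4
C@4: d1:4  d2:4  d3:0  d4:1 → peak 4
Best is C@3, peak 4.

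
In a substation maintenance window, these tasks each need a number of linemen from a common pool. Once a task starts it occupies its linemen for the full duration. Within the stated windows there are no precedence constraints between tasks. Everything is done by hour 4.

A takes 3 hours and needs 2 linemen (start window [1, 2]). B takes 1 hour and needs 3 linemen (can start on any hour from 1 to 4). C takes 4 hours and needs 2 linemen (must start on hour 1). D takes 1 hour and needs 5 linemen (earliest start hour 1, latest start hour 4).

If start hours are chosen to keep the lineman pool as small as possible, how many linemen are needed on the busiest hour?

Early-start (A@1, B@1, C@1, D@1) gives peak 12: h1:12  h2:4  h3:4  h4:2.
Shift D→4.
Schedule A@1, B@1, C@1, D@4: h1:7  h2:4  h3:4  h4:7 — peak 7.

7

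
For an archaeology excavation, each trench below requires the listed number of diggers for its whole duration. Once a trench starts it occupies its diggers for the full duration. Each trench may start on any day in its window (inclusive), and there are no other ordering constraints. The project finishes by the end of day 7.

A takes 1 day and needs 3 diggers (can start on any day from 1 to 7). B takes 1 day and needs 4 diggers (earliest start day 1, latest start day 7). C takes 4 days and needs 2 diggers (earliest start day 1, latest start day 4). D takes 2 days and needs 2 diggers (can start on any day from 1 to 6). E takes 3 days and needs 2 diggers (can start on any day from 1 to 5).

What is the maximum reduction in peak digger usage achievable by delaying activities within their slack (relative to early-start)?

9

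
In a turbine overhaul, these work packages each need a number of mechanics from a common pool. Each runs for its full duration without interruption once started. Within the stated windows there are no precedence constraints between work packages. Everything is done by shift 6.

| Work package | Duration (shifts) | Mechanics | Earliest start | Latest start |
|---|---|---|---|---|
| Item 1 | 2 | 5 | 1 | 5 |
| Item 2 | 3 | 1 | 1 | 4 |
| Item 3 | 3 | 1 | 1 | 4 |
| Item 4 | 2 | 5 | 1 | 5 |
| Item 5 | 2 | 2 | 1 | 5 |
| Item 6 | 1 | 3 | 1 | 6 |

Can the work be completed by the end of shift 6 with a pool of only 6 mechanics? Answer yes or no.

yes

Schedule Item 1@1, Item 2@1, Item 3@3, Item 4@5, Item 5@3, Item 6@4: s1:6  s2:6  s3:4  s4:6  s5:6  s6:5 — peak 6 ≤ 6.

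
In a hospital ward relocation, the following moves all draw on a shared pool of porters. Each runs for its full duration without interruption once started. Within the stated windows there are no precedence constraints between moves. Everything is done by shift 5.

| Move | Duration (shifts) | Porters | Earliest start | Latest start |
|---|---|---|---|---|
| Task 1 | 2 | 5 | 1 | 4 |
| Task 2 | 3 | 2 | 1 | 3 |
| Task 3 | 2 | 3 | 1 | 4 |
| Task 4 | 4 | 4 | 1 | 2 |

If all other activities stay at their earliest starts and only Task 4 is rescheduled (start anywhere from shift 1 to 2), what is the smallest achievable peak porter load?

Task 4@1: s1:14  s2:14  s3:6  s4:4  s5:0 → peak 14
Task 4@2: s1:10  s2:14  s3:6  s4:4  s5:4 → peak 14
Best is Task 4@1, peak 14.

14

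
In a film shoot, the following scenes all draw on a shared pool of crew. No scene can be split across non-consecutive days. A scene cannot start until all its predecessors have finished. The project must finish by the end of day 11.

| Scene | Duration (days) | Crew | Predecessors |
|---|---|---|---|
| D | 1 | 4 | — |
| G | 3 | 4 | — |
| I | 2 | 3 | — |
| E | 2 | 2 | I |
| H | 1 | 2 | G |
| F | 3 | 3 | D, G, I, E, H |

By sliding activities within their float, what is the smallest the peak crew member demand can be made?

4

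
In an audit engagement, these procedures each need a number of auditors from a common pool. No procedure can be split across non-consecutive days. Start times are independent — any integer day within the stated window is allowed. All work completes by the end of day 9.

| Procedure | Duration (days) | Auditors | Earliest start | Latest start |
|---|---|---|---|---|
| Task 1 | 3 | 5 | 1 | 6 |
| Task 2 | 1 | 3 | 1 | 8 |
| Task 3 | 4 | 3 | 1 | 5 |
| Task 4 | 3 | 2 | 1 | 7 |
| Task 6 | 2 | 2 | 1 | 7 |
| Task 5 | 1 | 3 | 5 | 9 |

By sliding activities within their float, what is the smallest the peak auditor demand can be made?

5

Early-start (Task 1@1, Task 2@1, Task 3@1, Task 4@1, Task 6@1, Task 5@5) gives peak 15: d1:15  d2:12  d3:10  d4:3  d5:3  d6:0  d7:0  d8:0  d9:0.
Shift Task 2→4, Task 3→5, Task 4→4, Task 6→7, Task 5→9.
Schedule Task 1@1, Task 2@4, Task 3@5, Task 4@4, Task 6@7, Task 5@9: d1:5  d2:5  d3:5  d4:5  d5:5  d6:5  d7:5  d8:5  d9:3 — peak 5.
Total auditor-days = 43 over 9 days ⇒ peak ≥ ⌈43/9⌉ = 5, so 5 is optimal.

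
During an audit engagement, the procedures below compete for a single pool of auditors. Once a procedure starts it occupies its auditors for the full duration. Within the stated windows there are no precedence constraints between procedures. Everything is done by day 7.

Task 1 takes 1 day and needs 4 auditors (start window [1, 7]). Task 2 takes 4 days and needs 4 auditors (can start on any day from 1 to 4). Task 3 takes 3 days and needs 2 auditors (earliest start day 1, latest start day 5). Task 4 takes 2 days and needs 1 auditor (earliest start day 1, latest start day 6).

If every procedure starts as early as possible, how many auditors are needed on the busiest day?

Early-start schedule: Task 1@1, Task 2@1, Task 3@1, Task 4@1.
Load per day: day 1: 11, day 2: 7, day 3: 6, day 4: 4, day 5: 0, day 6: 0, day 7: 0.
Peak is 11.

11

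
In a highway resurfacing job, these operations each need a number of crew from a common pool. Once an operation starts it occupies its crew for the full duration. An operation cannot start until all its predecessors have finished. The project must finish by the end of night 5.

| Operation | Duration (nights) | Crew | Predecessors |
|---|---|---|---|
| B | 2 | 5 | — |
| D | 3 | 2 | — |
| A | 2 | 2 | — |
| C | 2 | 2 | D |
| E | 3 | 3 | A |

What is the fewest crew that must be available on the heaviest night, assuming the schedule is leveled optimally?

9

Schedule B@1, D@1, A@1, C@4, E@3: n1:9  n2:9  n3:5  n4:5  n5:5 — peak 9.
No arrangement of the 4 feasible schedules does better.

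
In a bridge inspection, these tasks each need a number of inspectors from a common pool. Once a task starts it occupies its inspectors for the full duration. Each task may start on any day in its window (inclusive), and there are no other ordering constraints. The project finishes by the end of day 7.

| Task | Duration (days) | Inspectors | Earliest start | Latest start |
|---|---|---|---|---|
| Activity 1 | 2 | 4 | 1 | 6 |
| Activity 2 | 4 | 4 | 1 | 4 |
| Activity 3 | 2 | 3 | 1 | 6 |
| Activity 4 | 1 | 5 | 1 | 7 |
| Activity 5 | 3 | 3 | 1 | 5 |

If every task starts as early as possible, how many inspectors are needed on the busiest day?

Early-start schedule: Activity 1@1, Activity 2@1, Activity 3@1, Activity 4@1, Activity 5@1.
Load per day: day 1: 19, day 2: 14, day 3: 7, day 4: 4, day 5: 0, day 6: 0, day 7: 0.
Peak is 19.

19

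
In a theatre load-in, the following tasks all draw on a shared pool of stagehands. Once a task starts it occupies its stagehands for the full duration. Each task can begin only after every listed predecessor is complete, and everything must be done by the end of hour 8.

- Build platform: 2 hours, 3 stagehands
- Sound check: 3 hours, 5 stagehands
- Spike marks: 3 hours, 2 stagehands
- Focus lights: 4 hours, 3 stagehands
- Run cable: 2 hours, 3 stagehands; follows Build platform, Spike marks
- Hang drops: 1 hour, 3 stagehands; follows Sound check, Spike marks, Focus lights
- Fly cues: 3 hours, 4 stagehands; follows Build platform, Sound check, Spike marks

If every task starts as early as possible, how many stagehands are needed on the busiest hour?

Early-start schedule: Build platform@1, Sound check@1, Spike marks@1, Focus lights@1, Run cable@4, Hang drops@5, Fly cues@4.
Load per hour: hour 1: 13, hour 2: 13, hour 3: 10, hour 4: 10, hour 5: 10, hour 6: 4, hour 7: 0, hour 8: 0.
Peak is 13.

13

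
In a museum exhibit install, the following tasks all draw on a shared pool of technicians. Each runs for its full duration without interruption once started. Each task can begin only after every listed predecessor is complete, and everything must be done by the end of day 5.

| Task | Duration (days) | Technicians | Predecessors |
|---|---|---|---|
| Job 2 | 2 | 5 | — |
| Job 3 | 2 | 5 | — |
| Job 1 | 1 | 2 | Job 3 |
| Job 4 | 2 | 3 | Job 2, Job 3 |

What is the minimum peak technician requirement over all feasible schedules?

10

Schedule Job 2@1, Job 3@1, Job 1@3, Job 4@3: d1:10  d2:10  d3:5  d4:3  d5:0 — peak 10.
No arrangement of the 13 feasible schedules does better.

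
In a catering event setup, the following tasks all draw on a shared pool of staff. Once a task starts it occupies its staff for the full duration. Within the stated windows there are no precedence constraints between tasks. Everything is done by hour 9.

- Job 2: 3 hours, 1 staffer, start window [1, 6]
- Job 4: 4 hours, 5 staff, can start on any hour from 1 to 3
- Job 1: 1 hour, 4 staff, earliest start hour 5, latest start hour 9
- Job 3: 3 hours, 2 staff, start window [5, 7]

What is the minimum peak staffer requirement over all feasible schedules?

5

Early-start (Job 2@1, Job 4@1, Job 1@5, Job 3@5) gives peak 6: h1:6  h2:6  h3:6  h4:5  h5:6  h6:2  h7:2  h8:0  h9:0.
Shift Job 2→5, Job 3→6.
Schedule Job 2@5, Job 4@1, Job 1@5, Job 3@6: h1:5  h2:5  h3:5  h4:5  h5:5  h6:3  h7:3  h8:2  h9:0 — peak 5.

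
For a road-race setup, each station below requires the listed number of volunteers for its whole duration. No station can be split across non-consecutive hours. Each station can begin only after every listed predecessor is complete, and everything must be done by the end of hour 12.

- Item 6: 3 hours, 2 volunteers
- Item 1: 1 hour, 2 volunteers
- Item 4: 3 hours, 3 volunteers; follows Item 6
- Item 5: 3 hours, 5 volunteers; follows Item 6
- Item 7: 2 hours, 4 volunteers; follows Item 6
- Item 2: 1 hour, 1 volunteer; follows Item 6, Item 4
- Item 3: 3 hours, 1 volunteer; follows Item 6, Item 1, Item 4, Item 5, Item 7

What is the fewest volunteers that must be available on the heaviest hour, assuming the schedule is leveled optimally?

7

Early-start (Item 6@1, Item 1@1, Item 4@4, Item 5@4, Item 7@4, Item 2@7, Item 3@7) gives peak 12: h1:4  h2:2  h3:2  h4:12  h5:12  h6:8  h7:2  h8:1  h9:1  h10:0  h11:0  h12:0.
Shift Item 5→7, Item 3→10.
Schedule Item 6@1, Item 1@1, Item 4@4, Item 5@7, Item 7@4, Item 2@7, Item 3@10: h1:4  h2:2  h3:2  h4:7  h5:7  h6:3  h7:6  h8:5  h9:5  h10:1  h11:1  h12:1 — peak 7.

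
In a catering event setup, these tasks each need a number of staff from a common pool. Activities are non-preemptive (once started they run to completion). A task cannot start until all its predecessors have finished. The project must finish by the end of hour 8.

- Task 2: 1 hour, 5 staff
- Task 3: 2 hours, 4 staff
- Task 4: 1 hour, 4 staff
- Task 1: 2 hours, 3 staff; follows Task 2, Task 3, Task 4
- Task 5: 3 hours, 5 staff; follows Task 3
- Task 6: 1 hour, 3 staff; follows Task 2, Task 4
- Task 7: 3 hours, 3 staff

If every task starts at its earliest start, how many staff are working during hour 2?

10

At early start, hour 2 has: Task 3, Task 6, Task 7.
Demand: 4 + 3 + 3 = 10.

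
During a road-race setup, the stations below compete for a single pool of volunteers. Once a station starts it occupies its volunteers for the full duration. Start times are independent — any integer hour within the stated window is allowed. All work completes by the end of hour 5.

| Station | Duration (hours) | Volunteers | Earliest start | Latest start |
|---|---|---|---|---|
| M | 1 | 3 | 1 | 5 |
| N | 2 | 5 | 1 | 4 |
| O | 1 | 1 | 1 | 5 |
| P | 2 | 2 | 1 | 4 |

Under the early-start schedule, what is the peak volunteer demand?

Early-start schedule: M@1, N@1, O@1, P@1.
Load per hour: hour 1: 11, hour 2: 7, hour 3: 0, hour 4: 0, hour 5: 0.
Peak is 11.

11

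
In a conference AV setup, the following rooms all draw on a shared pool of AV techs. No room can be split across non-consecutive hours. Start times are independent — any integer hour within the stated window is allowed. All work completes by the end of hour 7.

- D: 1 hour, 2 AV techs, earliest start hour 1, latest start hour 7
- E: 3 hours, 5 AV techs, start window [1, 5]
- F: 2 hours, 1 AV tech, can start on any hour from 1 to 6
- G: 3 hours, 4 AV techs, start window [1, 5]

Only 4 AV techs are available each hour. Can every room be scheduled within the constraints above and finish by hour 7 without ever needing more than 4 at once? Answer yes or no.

Total AV tech-hours = 31; over 7 hours the average is 31/7 > 4, so some hour must exceed 4.

no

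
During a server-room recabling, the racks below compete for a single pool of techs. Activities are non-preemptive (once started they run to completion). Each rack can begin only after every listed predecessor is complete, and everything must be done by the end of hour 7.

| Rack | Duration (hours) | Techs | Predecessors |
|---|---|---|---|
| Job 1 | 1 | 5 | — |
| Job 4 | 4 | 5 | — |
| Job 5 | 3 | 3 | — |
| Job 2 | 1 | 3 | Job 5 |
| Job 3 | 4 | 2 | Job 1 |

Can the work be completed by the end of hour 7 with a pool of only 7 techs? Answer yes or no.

The minimum achievable peak is 8; 7 < 8, so no feasible schedule stays within the cap.

no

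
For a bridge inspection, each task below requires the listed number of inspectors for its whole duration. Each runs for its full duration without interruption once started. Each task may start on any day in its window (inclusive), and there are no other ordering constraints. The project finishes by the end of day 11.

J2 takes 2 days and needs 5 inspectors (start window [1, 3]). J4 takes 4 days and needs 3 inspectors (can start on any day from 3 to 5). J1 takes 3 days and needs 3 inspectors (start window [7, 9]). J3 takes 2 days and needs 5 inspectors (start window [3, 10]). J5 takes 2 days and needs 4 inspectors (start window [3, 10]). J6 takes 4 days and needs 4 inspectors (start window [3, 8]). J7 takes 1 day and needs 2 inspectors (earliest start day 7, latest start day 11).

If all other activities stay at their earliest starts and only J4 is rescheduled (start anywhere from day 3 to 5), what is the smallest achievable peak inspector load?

13

J4@3: d1:5  d2:5  d3:16  d4:16  d5:7  d6:7  d7:5  d8:3  d9:3  d10:0  d11:0 → peak 16
J4@4: d1:5  d2:5  d3:13  d4:16  d5:7  d6:7  d7:8  d8:3  d9:3  d10:0  d11:0 → peak 16
J4@5: d1:5  d2:5  d3:13  d4:13  d5:7  d6:7  d7:8  d8:6  d9:3  d10:0  d11:0 → peak 13
Best is J4@5, peak 13.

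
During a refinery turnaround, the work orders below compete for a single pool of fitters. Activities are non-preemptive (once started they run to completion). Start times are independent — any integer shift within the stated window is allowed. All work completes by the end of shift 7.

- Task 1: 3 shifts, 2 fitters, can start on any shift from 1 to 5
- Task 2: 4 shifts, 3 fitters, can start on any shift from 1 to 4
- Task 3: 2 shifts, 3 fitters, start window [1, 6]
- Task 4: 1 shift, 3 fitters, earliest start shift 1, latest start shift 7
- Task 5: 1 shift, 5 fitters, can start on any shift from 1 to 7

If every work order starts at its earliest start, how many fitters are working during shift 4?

3

At early start, shift 4 has: Task 2.
Demand: 3 = 3.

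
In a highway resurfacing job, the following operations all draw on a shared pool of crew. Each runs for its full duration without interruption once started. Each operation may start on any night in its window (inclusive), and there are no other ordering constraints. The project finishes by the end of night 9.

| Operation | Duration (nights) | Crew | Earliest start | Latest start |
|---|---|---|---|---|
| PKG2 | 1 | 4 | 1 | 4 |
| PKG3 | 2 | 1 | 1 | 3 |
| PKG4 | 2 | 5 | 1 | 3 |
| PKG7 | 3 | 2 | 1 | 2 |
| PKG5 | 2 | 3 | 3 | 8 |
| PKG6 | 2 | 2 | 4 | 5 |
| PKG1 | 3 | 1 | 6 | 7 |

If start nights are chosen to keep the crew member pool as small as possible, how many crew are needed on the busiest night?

7

Early-start (PKG2@1, PKG3@1, PKG4@1, PKG7@1, PKG5@3, PKG6@4, PKG1@6) gives peak 12: n1:12  n2:8  n3:5  n4:5  n5:2  n6:1  n7:1  n8:1  n9:0.
Shift PKG4→3, PKG5→5.
Schedule PKG2@1, PKG3@1, PKG4@3, PKG7@1, PKG5@5, PKG6@4, PKG1@6: n1:7  n2:3  n3:7  n4:7  n5:5  n6:4  n7:1  n8:1  n9:0 — peak 7.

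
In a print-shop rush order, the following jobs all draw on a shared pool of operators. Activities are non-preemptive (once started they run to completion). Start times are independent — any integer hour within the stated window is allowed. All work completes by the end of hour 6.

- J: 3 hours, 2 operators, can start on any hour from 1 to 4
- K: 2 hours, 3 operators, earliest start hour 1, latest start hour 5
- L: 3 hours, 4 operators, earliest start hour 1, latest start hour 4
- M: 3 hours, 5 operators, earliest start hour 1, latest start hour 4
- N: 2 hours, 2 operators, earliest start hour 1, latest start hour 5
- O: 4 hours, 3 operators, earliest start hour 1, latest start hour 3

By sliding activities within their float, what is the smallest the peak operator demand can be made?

Early-start (J@1, K@1, L@1, M@1, N@1, O@1) gives peak 19: h1:19  h2:19  h3:14  h4:3  h5:0  h6:0.
Shift M→4, N→4, O→3.
Schedule J@1, K@1, L@1, M@4, N@4, O@3: h1:9  h2:9  h3:9  h4:10  h5:10  h6:8 — peak 10.
Total operator-hours = 55 over 6 hours ⇒ peak ≥ ⌈55/6⌉ = 10, so 10 is optimal.

10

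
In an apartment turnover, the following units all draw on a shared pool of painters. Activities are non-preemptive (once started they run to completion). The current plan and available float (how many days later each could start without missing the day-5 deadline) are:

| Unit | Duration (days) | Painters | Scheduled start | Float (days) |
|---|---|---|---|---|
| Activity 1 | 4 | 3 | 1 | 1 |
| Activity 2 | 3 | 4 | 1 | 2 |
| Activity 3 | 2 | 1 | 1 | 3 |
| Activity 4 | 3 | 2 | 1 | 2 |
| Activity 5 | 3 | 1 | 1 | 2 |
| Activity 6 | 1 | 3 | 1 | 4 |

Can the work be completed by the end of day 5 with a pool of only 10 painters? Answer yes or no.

yes

Schedule Activity 1@1, Activity 2@1, Activity 3@1, Activity 4@1, Activity 5@3, Activity 6@4: d1:10  d2:10  d3:10  d4:7  d5:1 — peak 10 ≤ 10.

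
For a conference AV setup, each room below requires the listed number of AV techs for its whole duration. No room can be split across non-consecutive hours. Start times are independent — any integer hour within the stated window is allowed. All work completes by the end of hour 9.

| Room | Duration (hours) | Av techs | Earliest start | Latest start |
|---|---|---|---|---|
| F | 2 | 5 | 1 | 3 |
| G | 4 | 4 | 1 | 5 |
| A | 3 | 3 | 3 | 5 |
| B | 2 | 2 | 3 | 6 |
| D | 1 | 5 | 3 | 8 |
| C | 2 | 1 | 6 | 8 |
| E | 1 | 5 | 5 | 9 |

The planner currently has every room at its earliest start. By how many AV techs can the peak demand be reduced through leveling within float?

Early-start peak: h1:9  h2:9  h3:14  h4:9  h5:8  h6:1  h7:1  h8:0  h9:0 ⇒ 14.
Leveled (F@1, G@3, A@3, B@6, D@7, C@8, E@8): h1:5  h2:5  h3:7  h4:7  h5:7  h6:6  h7:7  h8:6  h9:1 ⇒ 7.
Reduction 14 − 7 = 7.

7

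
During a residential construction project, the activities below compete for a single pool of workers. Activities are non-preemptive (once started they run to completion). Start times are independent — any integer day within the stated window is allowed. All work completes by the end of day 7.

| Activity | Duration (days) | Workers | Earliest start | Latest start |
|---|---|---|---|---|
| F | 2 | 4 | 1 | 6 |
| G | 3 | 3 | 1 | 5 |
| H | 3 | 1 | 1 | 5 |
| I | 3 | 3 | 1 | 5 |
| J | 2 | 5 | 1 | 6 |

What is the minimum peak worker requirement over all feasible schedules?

6

Early-start (F@1, G@1, H@1, I@1, J@1) gives peak 16: d1:16  d2:16  d3:7  d4:0  d5:0  d6:0  d7:0.
Shift G→5, I→5, J→3.
Schedule F@1, G@5, H@1, I@5, J@3: d1:5  d2:5  d3:6  d4:5  d5:6  d6:6  d7:6 — peak 6.
Total worker-days = 39 over 7 days ⇒ peak ≥ ⌈39/7⌉ = 6, so 6 is optimal.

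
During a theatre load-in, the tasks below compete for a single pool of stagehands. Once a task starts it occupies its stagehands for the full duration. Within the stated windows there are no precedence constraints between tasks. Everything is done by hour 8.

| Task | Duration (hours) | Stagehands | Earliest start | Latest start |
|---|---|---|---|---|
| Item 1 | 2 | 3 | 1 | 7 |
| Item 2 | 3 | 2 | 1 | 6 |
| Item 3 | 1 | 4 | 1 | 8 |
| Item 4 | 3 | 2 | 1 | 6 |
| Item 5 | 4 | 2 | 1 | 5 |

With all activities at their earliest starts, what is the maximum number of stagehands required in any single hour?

Early-start schedule: Item 1@1, Item 2@1, Item 3@1, Item 4@1, Item 5@1.
Load per hour: hour 1: 13, hour 2: 9, hour 3: 6, hour 4: 2, hour 5: 0, hour 6: 0, hour 7: 0, hour 8: 0.
Peak is 13.

13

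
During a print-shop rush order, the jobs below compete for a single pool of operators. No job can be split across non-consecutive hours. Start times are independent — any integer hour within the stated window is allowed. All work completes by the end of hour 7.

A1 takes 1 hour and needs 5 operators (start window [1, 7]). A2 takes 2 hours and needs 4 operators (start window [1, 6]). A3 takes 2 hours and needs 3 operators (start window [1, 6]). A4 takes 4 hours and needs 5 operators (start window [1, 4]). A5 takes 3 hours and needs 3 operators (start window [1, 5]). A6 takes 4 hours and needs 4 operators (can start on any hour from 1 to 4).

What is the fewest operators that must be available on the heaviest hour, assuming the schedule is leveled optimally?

10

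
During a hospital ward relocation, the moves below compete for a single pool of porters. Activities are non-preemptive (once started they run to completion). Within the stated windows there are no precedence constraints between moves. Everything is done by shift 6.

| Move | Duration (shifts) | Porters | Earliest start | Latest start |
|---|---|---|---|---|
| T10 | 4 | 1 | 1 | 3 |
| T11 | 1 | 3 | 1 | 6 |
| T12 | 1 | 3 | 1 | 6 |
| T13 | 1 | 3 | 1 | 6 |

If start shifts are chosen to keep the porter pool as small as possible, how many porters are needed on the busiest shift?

4

Early-start (T10@1, T11@1, T12@1, T13@1) gives peak 10: s1:10  s2:1  s3:1  s4:1  s5:0  s6:0.
Shift T12→2, T13→3.
Schedule T10@1, T11@1, T12@2, T13@3: s1:4  s2:4  s3:4  s4:1  s5:0  s6:0 — peak 4.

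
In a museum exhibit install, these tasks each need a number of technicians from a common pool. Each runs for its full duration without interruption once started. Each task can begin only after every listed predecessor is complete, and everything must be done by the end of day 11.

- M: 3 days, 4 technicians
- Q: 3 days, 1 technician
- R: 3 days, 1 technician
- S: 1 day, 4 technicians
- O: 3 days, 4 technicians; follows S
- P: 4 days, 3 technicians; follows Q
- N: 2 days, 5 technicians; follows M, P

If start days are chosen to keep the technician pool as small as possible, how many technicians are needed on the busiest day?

7

Early-start (M@1, Q@1, R@1, S@1, O@2, P@4, N@8) gives peak 10: d1:10  d2:10  d3:10  d4:7  d5:3  d6:3  d7:3  d8:5  d9:5  d10:0  d11:0.
Shift S→4, O→5.
Schedule M@1, Q@1, R@1, S@4, O@5, P@4, N@8: d1:6  d2:6  d3:6  d4:7  d5:7  d6:7  d7:7  d8:5  d9:5  d10:0  d11:0 — peak 7.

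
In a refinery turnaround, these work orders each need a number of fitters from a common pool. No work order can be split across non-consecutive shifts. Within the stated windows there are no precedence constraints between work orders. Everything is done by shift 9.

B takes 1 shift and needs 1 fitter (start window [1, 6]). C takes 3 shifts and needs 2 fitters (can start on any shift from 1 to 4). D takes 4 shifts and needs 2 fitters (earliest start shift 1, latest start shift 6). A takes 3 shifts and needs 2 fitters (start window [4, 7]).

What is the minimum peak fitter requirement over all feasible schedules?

4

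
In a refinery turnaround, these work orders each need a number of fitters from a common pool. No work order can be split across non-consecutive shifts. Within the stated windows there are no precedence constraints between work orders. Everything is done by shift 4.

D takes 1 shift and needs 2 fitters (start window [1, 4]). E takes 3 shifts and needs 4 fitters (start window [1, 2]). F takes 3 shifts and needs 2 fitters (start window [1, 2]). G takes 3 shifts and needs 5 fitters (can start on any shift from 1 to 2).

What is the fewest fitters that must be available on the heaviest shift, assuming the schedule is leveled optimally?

Early-start (D@1, E@1, F@1, G@1) gives peak 13: s1:13  s2:11  s3:11  s4:0.
Shift G→2.
Schedule D@1, E@1, F@1, G@2: s1:8  s2:11  s3:11  s4:5 — peak 11.

11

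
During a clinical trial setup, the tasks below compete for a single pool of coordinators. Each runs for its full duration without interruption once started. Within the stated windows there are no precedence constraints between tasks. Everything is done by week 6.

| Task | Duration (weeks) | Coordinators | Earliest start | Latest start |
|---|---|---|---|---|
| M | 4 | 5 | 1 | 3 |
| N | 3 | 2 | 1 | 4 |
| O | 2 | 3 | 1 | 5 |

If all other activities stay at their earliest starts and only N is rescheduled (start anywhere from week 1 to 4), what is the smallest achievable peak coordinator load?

N@1: w1:10  w2:10  w3:7  w4:5  w5:0  w6:0 → peak 10
N@2: w1:8  w2:10  w3:7  w4:7  w5:0  w6:0 → peak 10
N@3: w1:8  w2:8  w3:7  w4:7  w5:2  w6:0 → peak 8
N@4: w1:8  w2:8  w3:5  w4:7  w5:2  w6:2 → peak 8
Best is N@3, peak 8.

8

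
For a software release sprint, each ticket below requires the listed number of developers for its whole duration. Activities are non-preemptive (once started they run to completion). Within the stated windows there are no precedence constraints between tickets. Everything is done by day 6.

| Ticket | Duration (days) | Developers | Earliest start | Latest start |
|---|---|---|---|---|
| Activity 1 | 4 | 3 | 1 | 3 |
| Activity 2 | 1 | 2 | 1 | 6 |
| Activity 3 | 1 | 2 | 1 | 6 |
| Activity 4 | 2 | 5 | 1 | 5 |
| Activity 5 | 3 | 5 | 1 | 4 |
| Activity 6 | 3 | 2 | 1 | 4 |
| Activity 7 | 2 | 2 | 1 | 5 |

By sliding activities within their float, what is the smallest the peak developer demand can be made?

Early-start (Activity 1@1, Activity 2@1, Activity 3@1, Activity 4@1, Activity 5@1, Activity 6@1, Activity 7@1) gives peak 21: d1:21  d2:17  d3:10  d4:3  d5:0  d6:0.
Shift Activity 2→4, Activity 3→4, Activity 4→5, Activity 6→4, Activity 7→5.
Schedule Activity 1@1, Activity 2@4, Activity 3@4, Activity 4@5, Activity 5@1, Activity 6@4, Activity 7@5: d1:8  d2:8  d3:8  d4:9  d5:9  d6:9 — peak 9.
Total developer-days = 51 over 6 days ⇒ peak ≥ ⌈51/6⌉ = 9, so 9 is optimal.

9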